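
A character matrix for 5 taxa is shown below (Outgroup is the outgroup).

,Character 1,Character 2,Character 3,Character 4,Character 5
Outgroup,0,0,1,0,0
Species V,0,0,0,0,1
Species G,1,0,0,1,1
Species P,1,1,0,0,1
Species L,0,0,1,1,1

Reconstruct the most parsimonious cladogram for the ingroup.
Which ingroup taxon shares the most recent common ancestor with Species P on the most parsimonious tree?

Character polarity is set by the outgroup: the derived state is whichever differs from the outgroup's state, so for Character 3 the derived state is '0', and for the remaining characters it is '1'.
Only Species G and Species P show the derived state '1' for Character 1, supporting them as a clade.
Character 2: derived state '1' in Species P only — an autapomorphy, so it tells us nothing about relationships among taxa.
Character 3: derived state '0' in Species G, Species P, and Species V only — synapomorphy for {Species G, Species P, Species V}.
Character 4 (state '1') occurs in Species G and Species L but conflicts with the nesting implied by the other characters — most parsimoniously interpreted as homoplasy.
All ingroup taxa share the derived state '1' for Character 5; it defines the ingroup but does not resolve relationships within it.
Most parsimonious ingroup topology: ((Species V,(Species G,Species P)),Species L).
Species P and Species G form a cherry on this tree, so they are sister taxa.

Species G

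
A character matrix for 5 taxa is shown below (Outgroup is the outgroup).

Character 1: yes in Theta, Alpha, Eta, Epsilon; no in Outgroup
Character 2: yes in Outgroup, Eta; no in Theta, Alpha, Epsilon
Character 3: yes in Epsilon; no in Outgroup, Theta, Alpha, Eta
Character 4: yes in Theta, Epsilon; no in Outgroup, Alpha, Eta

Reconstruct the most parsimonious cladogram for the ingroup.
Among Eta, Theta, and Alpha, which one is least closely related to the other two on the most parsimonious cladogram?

Character polarity is set by the outgroup: the derived state is whichever differs from the outgroup's state, so for Character 2 the derived state is 'no', and for the remaining characters it is 'yes'.
Character 1 (derived state 'yes') is shared by all ingroup taxa — unites the whole ingroup.
Character 2 (derived state 'no') is shared by Alpha, Epsilon, and Theta — a synapomorphy uniting that clade.
Character 3: derived state 'yes' in Epsilon only — an autapomorphy, so it tells us nothing about relationships among taxa.
Only Epsilon and Theta show the derived state 'yes' for Character 4, supporting them as a clade.
Most parsimonious ingroup topology: (((Theta,Epsilon),Alpha),Eta).
Theta and Alpha share a more recent common ancestor with each other than either does with Eta, so Eta is the least closely related of the three.

Eta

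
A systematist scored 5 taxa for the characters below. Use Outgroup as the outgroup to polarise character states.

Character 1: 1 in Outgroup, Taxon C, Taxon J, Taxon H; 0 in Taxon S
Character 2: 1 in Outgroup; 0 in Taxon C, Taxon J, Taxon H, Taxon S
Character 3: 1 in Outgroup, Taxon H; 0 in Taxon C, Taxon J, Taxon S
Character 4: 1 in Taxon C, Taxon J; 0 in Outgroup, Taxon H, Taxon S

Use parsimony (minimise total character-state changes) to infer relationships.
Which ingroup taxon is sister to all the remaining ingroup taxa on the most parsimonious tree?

Character polarity is set by the outgroup: the derived state is whichever differs from the outgroup's state, so for Character 1, Character 2, Character 3 the derived state is '0', and for the remaining characters it is '1'.
Character 1: derived state '0' in Taxon S only — an autapomorphy, so it tells us nothing about relationships among taxa.
Character 2 (derived state '0') is shared by all ingroup taxa — unites the whole ingroup.
Only Taxon C, Taxon J, and Taxon S show the derived state '0' for Character 3, supporting them as a clade.
Only Taxon C and Taxon J show the derived state '1' for Character 4, supporting them as a clade.
Most parsimonious ingroup topology: (((Taxon C,Taxon J),Taxon S),Taxon H).
Taxon H is sister to the clade containing all other ingroup taxa, so it is the earliest-diverging (most basal) ingroup lineage.

Taxon H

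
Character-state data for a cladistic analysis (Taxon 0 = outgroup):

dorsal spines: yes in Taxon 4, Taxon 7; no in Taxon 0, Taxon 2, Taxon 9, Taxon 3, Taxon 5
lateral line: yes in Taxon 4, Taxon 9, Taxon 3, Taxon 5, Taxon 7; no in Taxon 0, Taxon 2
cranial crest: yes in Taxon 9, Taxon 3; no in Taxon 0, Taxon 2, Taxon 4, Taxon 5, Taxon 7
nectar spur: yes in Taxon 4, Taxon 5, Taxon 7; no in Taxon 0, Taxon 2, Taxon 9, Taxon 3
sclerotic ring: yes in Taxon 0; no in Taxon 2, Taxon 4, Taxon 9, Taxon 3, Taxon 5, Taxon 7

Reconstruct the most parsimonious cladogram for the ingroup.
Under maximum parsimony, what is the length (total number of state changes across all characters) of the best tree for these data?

5

Character polarity is set by the outgroup: the derived state is whichever differs from the outgroup's state, so for sclerotic ring the derived state is 'no', and for the remaining characters it is 'yes'.
dorsal spines: derived state 'yes' in Taxon 4 and Taxon 7 only — synapomorphy for {Taxon 4, Taxon 7}.
Only Taxon 3, Taxon 4, Taxon 5, Taxon 7, and Taxon 9 show the derived state 'yes' for lateral line, supporting them as a clade.
Only Taxon 3 and Taxon 9 show the derived state 'yes' for cranial crest, supporting them as a clade.
Only Taxon 4, Taxon 5, and Taxon 7 show the derived state 'yes' for nectar spur, supporting them as a clade.
All ingroup taxa share the derived state 'no' for sclerotic ring; it defines the ingroup but does not resolve relationships within it.
Most parsimonious ingroup topology: (Taxon 2,(((Taxon 4,Taxon 7),Taxon 5),(Taxon 9,Taxon 3))).
Changes per character on this tree: dorsal spines: 1; lateral line: 1; cranial crest: 1; nectar spur: 1; sclerotic ring: 1.
Total = 5.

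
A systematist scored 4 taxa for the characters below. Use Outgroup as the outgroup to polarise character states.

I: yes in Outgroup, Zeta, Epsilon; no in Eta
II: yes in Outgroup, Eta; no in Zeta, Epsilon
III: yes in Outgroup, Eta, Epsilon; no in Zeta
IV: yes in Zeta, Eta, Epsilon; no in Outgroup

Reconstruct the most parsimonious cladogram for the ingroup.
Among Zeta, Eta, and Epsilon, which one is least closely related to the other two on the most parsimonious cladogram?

Eta

Character polarity is set by the outgroup: the derived state is whichever differs from the outgroup's state, so for I, II, III the derived state is 'no', and for the remaining characters it is 'yes'.
I (derived state 'no') is unique to Eta (autapomorphy; uninformative for grouping).
Only Epsilon and Zeta show the derived state 'no' for II, supporting them as a clade.
III (derived state 'no') is unique to Zeta (autapomorphy; uninformative for grouping).
IV (derived state 'yes') is shared by all ingroup taxa — unites the whole ingroup.
Most parsimonious ingroup topology: ((Zeta,Epsilon),Eta).
Zeta and Epsilon share a more recent common ancestor with each other than either does with Eta, so Eta is the least closely related of the three.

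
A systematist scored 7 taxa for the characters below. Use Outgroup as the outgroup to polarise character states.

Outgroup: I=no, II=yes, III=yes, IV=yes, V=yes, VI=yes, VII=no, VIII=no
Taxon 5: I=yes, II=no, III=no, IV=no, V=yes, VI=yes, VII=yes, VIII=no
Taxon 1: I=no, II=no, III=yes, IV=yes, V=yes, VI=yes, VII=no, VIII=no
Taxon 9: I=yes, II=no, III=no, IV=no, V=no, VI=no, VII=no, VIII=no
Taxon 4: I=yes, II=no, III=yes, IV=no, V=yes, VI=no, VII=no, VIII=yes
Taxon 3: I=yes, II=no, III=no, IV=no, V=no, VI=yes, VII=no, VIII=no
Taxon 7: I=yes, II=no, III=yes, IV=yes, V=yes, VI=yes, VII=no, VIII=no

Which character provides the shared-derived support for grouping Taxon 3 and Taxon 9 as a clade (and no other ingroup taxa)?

V

Character polarity is set by the outgroup: the derived state is whichever differs from the outgroup's state, so for II, III, IV, V, VI the derived state is 'no', and for the remaining characters it is 'yes'.
Only Taxon 3, Taxon 4, Taxon 5, Taxon 7, and Taxon 9 show the derived state 'yes' for I, supporting them as a clade.
II (derived state 'no') is shared by all ingroup taxa — unites the whole ingroup.
III (derived state 'no') is shared by Taxon 3, Taxon 5, and Taxon 9 — a synapomorphy uniting that clade.
Only Taxon 3, Taxon 4, Taxon 5, and Taxon 9 show the derived state 'no' for IV, supporting them as a clade.
V: derived state 'no' in Taxon 3 and Taxon 9 only — synapomorphy for {Taxon 3, Taxon 9}.
VI (state 'no') occurs in Taxon 4 and Taxon 9 but conflicts with the nesting implied by the other characters — most parsimoniously interpreted as homoplasy.
VII (derived state 'yes') is unique to Taxon 5 (autapomorphy; uninformative for grouping).
VIII: derived state 'yes' in Taxon 4 only — an autapomorphy, so it tells us nothing about relationships among taxa.
Most parsimonious ingroup topology: ((((Taxon 5,(Taxon 9,Taxon 3)),Taxon 4),Taxon 7),Taxon 1).
The clade {Taxon 3, Taxon 9} is supported by V: its derived state 'no' occurs in exactly those taxa and in no other taxon (including the outgroup).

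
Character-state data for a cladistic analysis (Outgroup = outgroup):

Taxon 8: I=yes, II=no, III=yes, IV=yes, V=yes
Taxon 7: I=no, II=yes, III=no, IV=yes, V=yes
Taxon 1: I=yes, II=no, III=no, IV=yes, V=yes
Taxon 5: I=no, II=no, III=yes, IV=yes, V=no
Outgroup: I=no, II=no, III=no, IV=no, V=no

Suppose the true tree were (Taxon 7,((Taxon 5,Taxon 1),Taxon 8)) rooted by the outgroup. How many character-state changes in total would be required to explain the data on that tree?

8

Map each character onto (Taxon 7,((Taxon 5,Taxon 1),Taxon 8)) (rooted by Outgroup) and count the minimum state changes it requires (Fitch parsimony):
I: 2; II: 1; III: 2; IV: 1; V: 2.
Total tree length = 8.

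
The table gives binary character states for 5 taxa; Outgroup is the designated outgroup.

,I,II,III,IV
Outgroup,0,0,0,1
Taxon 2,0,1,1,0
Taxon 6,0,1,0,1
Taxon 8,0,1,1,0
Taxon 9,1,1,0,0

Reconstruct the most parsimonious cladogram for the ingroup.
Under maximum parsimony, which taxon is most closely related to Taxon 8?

Character polarity is set by the outgroup: the derived state is whichever differs from the outgroup's state, so for IV the derived state is '0', and for the remaining characters it is '1'.
I (derived state '1') is unique to Taxon 9 (autapomorphy; uninformative for grouping).
All ingroup taxa share the derived state '1' for II; it defines the ingroup but does not resolve relationships within it.
III: derived state '1' in Taxon 2 and Taxon 8 only — synapomorphy for {Taxon 2, Taxon 8}.
IV (derived state '0') is shared by Taxon 2, Taxon 8, and Taxon 9 — a synapomorphy uniting that clade.
Most parsimonious ingroup topology: (((Taxon 2,Taxon 8),Taxon 9),Taxon 6).
Taxon 8 and Taxon 2 form a cherry on this tree, so they are sister taxa.

Taxon 2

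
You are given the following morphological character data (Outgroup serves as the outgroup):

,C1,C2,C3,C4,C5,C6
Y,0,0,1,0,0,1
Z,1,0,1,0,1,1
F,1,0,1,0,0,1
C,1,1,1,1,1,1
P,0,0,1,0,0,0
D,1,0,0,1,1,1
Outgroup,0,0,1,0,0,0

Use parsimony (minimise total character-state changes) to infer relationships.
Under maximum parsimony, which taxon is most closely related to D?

Character polarity is set by the outgroup: the derived state is whichever differs from the outgroup's state, so for C3 the derived state is '0', and for the remaining characters it is '1'.
C1: derived state '1' in C, D, F, and Z only — synapomorphy for {C, D, F, Z}.
C2: derived state '1' in C only — an autapomorphy, so it tells us nothing about relationships among taxa.
C3: derived state '0' in D only — an autapomorphy, so it tells us nothing about relationships among taxa.
C4 (derived state '1') is shared by C and D — a synapomorphy uniting that clade.
C5: derived state '1' in C, D, and Z only — synapomorphy for {C, D, Z}.
Only C, D, F, Y, and Z show the derived state '1' for C6, supporting them as a clade.
Most parsimonious ingroup topology: (((((D,C),Z),F),Y),P).
D and C form a cherry on this tree, so they are sister taxa.

C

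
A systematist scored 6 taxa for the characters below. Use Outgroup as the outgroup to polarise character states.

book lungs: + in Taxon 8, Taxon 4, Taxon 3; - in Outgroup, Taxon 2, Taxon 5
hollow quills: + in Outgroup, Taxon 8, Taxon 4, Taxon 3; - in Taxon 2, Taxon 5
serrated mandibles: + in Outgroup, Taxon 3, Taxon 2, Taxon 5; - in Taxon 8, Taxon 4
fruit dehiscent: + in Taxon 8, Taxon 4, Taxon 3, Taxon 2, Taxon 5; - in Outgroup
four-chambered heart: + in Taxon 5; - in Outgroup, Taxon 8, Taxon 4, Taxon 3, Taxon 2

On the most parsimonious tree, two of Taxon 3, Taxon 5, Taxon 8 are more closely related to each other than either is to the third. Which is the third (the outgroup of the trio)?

Character polarity is set by the outgroup: the derived state is whichever differs from the outgroup's state, so for hollow quills, serrated mandibles the derived state is '-', and for the remaining characters it is '+'.
book lungs: derived state '+' in Taxon 3, Taxon 4, and Taxon 8 only — synapomorphy for {Taxon 3, Taxon 4, Taxon 8}.
Only Taxon 2 and Taxon 5 show the derived state '-' for hollow quills, supporting them as a clade.
serrated mandibles: derived state '-' in Taxon 4 and Taxon 8 only — synapomorphy for {Taxon 4, Taxon 8}.
fruit dehiscent (derived state '+') is shared by all ingroup taxa — unites the whole ingroup.
four-chambered heart: derived state '+' in Taxon 5 only — an autapomorphy, so it tells us nothing about relationships among taxa.
Most parsimonious ingroup topology: (((Taxon 8,Taxon 4),Taxon 3),(Taxon 2,Taxon 5)).
Taxon 3 and Taxon 8 share a more recent common ancestor with each other than either does with Taxon 5, so Taxon 5 is the least closely related of the three.

Taxon 5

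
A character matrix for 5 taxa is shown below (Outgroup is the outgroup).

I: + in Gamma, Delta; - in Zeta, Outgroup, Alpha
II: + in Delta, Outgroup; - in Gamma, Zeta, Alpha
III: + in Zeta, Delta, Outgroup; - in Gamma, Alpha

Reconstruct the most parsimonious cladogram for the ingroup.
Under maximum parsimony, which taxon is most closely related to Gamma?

Alpha

Character polarity is set by the outgroup: the derived state is whichever differs from the outgroup's state, so for II, III the derived state is '-', and for the remaining characters it is '+'.
I (state '+') occurs in Delta and Gamma but conflicts with the nesting implied by the other characters — most parsimoniously interpreted as homoplasy.
Only Alpha, Gamma, and Zeta show the derived state '-' for II, supporting them as a clade.
III: derived state '-' in Alpha and Gamma only — synapomorphy for {Alpha, Gamma}.
Most parsimonious ingroup topology: (((Gamma,Alpha),Zeta),Delta).
Gamma and Alpha form a cherry on this tree, so they are sister taxa.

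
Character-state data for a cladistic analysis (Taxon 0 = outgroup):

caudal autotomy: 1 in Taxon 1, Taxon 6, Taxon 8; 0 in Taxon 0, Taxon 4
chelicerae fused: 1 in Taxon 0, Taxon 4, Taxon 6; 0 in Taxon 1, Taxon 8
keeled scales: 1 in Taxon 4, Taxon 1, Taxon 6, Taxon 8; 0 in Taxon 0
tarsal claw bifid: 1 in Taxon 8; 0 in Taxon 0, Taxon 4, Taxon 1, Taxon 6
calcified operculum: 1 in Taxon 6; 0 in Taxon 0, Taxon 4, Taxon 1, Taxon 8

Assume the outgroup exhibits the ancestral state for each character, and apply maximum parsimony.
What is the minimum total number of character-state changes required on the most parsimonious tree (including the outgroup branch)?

Character polarity is set by the outgroup: the derived state is whichever differs from the outgroup's state, so for chelicerae fused the derived state is '0', and for the remaining characters it is '1'.
caudal autotomy (derived state '1') is shared by Taxon 1, Taxon 6, and Taxon 8 — a synapomorphy uniting that clade.
chelicerae fused: derived state '0' in Taxon 1 and Taxon 8 only — synapomorphy for {Taxon 1, Taxon 8}.
keeled scales (derived state '1') is shared by all ingroup taxa — unites the whole ingroup.
tarsal claw bifid (derived state '1') is unique to Taxon 8 (autapomorphy; uninformative for grouping).
calcified operculum: derived state '1' in Taxon 6 only — an autapomorphy, so it tells us nothing about relationships among taxa.
Most parsimonious ingroup topology: (Taxon 4,((Taxon 1,Taxon 8),Taxon 6)).
Changes per character on this tree: caudal autotomy: 1; chelicerae fused: 1; keeled scales: 1; tarsal claw bifid: 1; calcified operculum: 1.
Total = 5.

5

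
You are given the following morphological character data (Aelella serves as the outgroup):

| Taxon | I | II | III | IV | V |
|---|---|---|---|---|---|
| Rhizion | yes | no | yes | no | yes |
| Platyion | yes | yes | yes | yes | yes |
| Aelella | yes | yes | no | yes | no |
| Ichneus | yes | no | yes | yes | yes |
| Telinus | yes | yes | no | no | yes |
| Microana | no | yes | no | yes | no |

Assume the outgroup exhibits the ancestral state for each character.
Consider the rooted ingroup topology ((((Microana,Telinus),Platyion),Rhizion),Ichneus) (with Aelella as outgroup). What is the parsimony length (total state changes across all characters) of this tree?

9

Map each character onto ((((Microana,Telinus),Platyion),Rhizion),Ichneus) (rooted by Aelella) and count the minimum state changes it requires (Fitch parsimony):
I: 1; II: 2; III: 2; IV: 2; V: 2.
Total tree length = 9.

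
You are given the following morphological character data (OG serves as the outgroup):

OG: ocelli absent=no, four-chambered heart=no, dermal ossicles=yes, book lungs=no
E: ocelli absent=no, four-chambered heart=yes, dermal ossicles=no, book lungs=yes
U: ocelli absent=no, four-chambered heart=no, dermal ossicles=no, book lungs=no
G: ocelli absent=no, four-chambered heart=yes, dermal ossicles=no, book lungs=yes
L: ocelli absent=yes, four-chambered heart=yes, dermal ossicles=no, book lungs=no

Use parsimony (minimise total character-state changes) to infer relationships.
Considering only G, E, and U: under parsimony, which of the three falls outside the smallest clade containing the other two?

Character polarity is set by the outgroup: the derived state is whichever differs from the outgroup's state, so for dermal ossicles the derived state is 'no', and for the remaining characters it is 'yes'.
ocelli absent (derived state 'yes') is unique to L (autapomorphy; uninformative for grouping).
Only E, G, and L show the derived state 'yes' for four-chambered heart, supporting them as a clade.
All ingroup taxa share the derived state 'no' for dermal ossicles; it defines the ingroup but does not resolve relationships within it.
Only E and G show the derived state 'yes' for book lungs, supporting them as a clade.
Most parsimonious ingroup topology: (((E,G),L),U).
G and E share a more recent common ancestor with each other than either does with U, so U is the least closely related of the three.

U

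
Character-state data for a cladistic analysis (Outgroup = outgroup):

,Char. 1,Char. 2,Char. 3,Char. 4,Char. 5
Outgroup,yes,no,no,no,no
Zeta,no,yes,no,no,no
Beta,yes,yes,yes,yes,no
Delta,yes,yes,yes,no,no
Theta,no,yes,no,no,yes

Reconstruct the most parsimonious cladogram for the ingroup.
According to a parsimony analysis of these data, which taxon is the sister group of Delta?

Beta

Character polarity is set by the outgroup: the derived state is whichever differs from the outgroup's state, so for Char. 1 the derived state is 'no', and for the remaining characters it is 'yes'.
Char. 1: derived state 'no' in Theta and Zeta only — synapomorphy for {Theta, Zeta}.
All ingroup taxa share the derived state 'yes' for Char. 2; it defines the ingroup but does not resolve relationships within it.
Char. 3 (derived state 'yes') is shared by Beta and Delta — a synapomorphy uniting that clade.
Char. 4: derived state 'yes' in Beta only — an autapomorphy, so it tells us nothing about relationships among taxa.
Char. 5: derived state 'yes' in Theta only — an autapomorphy, so it tells us nothing about relationships among taxa.
Most parsimonious ingroup topology: ((Zeta,Theta),(Beta,Delta)).
Delta and Beta form a cherry on this tree, so they are sister taxa.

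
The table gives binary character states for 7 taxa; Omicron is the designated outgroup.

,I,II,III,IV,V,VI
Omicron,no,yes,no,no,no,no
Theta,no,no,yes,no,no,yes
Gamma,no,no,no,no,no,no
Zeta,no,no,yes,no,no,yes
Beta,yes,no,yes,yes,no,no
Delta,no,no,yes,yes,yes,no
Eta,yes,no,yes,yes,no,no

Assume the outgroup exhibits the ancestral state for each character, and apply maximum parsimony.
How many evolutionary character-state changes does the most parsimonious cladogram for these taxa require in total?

6

Character polarity is set by the outgroup: the derived state is whichever differs from the outgroup's state, so for II the derived state is 'no', and for the remaining characters it is 'yes'.
I: derived state 'yes' in Beta and Eta only — synapomorphy for {Beta, Eta}.
II (derived state 'no') is shared by all ingroup taxa — unites the whole ingroup.
Only Beta, Delta, Eta, Theta, and Zeta show the derived state 'yes' for III, supporting them as a clade.
IV: derived state 'yes' in Beta, Delta, and Eta only — synapomorphy for {Beta, Delta, Eta}.
V: derived state 'yes' in Delta only — an autapomorphy, so it tells us nothing about relationships among taxa.
VI (derived state 'yes') is shared by Theta and Zeta — a synapomorphy uniting that clade.
Most parsimonious ingroup topology: (((Theta,Zeta),((Beta,Eta),Delta)),Gamma).
Changes per character on this tree: I: 1; II: 1; III: 1; IV: 1; V: 1; VI: 1.
Total = 6.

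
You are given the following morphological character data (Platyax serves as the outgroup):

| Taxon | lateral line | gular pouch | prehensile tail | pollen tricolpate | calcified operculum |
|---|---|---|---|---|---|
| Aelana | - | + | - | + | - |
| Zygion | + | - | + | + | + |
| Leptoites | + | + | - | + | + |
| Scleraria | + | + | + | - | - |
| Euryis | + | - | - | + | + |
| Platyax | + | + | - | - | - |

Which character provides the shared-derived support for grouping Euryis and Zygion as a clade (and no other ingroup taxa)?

gular pouch

Character polarity is set by the outgroup: the derived state is whichever differs from the outgroup's state, so for lateral line, gular pouch the derived state is '-', and for the remaining characters it is '+'.
lateral line (derived state '-') is unique to Aelana (autapomorphy; uninformative for grouping).
Only Euryis and Zygion show the derived state '-' for gular pouch, supporting them as a clade.
prehensile tail groups Scleraria and Zygion, which is incompatible with the clades supported by the remaining characters; treating it as convergent (homoplasy) costs fewer steps than any alternative tree.
Only Aelana, Euryis, Leptoites, and Zygion show the derived state '+' for pollen tricolpate, supporting them as a clade.
Only Euryis, Leptoites, and Zygion show the derived state '+' for calcified operculum, supporting them as a clade.
Most parsimonious ingroup topology: (((Leptoites,(Euryis,Zygion)),Aelana),Scleraria).
The clade {Euryis, Zygion} is supported by gular pouch: its derived state '-' occurs in exactly those taxa and in no other taxon (including the outgroup).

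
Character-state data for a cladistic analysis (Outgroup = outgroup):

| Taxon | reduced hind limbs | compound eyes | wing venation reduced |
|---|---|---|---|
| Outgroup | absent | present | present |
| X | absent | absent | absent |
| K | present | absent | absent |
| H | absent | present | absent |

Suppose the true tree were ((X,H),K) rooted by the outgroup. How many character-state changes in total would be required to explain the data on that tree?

4

Map each character onto ((X,H),K) (rooted by Outgroup) and count the minimum state changes it requires (Fitch parsimony):
reduced hind limbs: 1; compound eyes: 2; wing venation reduced: 1.
Total tree length = 4.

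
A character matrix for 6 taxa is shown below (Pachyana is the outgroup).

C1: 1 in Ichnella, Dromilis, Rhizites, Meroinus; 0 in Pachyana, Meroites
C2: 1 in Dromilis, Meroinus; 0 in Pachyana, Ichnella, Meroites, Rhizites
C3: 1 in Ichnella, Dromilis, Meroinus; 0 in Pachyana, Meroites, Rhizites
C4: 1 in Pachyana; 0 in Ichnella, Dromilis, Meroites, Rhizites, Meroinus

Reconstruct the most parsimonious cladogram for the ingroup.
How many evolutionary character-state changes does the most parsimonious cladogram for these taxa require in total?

Character polarity is set by the outgroup: the derived state is whichever differs from the outgroup's state, so for C4 the derived state is '0', and for the remaining characters it is '1'.
C1 (derived state '1') is shared by Dromilis, Ichnella, Meroinus, and Rhizites — a synapomorphy uniting that clade.
Only Dromilis and Meroinus show the derived state '1' for C2, supporting them as a clade.
C3 (derived state '1') is shared by Dromilis, Ichnella, and Meroinus — a synapomorphy uniting that clade.
C4 (derived state '0') is shared by all ingroup taxa — unites the whole ingroup.
Most parsimonious ingroup topology: (((Ichnella,(Dromilis,Meroinus)),Rhizites),Meroites).
Changes per character on this tree: C1: 1; C2: 1; C3: 1; C4: 1.
Total = 4.

4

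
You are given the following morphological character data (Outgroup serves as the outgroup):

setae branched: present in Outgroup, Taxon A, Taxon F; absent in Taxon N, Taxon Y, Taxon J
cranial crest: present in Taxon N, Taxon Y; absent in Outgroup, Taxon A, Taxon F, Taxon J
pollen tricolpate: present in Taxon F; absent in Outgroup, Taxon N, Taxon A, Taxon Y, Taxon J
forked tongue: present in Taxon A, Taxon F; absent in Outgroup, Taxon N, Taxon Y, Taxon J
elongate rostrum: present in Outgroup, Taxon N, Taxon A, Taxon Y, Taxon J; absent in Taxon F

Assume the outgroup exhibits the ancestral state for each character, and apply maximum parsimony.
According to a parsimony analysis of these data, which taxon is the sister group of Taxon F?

Character polarity is set by the outgroup: the derived state is whichever differs from the outgroup's state, so for setae branched, elongate rostrum the derived state is 'absent', and for the remaining characters it is 'present'.
setae branched (derived state 'absent') is shared by Taxon J, Taxon N, and Taxon Y — a synapomorphy uniting that clade.
Only Taxon N and Taxon Y show the derived state 'present' for cranial crest, supporting them as a clade.
pollen tricolpate (derived state 'present') is unique to Taxon F (autapomorphy; uninformative for grouping).
forked tongue (derived state 'present') is shared by Taxon A and Taxon F — a synapomorphy uniting that clade.
elongate rostrum (derived state 'absent') is unique to Taxon F (autapomorphy; uninformative for grouping).
Most parsimonious ingroup topology: (((Taxon N,Taxon Y),Taxon J),(Taxon A,Taxon F)).
Taxon F and Taxon A form a cherry on this tree, so they are sister taxa.

Taxon A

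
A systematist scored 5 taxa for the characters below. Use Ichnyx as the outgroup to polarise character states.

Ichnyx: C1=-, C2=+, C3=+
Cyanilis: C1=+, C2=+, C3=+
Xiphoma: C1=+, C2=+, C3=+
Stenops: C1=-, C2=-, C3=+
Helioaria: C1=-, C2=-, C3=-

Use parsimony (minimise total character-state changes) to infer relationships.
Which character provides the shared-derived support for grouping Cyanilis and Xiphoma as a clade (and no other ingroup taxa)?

Character polarity is set by the outgroup: the derived state is whichever differs from the outgroup's state, so for C2, C3 the derived state is '-', and for the remaining characters it is '+'.
C1: derived state '+' in Cyanilis and Xiphoma only — synapomorphy for {Cyanilis, Xiphoma}.
C2: derived state '-' in Helioaria and Stenops only — synapomorphy for {Helioaria, Stenops}.
C3 (derived state '-') is unique to Helioaria (autapomorphy; uninformative for grouping).
Most parsimonious ingroup topology: ((Stenops,Helioaria),(Xiphoma,Cyanilis)).
The clade {Cyanilis, Xiphoma} is supported by C1: its derived state '+' occurs in exactly those taxa and in no other taxon (including the outgroup).

C1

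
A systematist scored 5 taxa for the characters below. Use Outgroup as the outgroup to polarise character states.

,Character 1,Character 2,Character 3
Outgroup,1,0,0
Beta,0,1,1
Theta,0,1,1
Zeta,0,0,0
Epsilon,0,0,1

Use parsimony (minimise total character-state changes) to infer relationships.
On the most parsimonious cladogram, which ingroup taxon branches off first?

Character polarity is set by the outgroup: the derived state is whichever differs from the outgroup's state, so for Character 1 the derived state is '0', and for the remaining characters it is '1'.
All ingroup taxa share the derived state '0' for Character 1; it defines the ingroup but does not resolve relationships within it.
Character 2 (derived state '1') is shared by Beta and Theta — a synapomorphy uniting that clade.
Only Beta, Epsilon, and Theta show the derived state '1' for Character 3, supporting them as a clade.
Most parsimonious ingroup topology: (((Beta,Theta),Epsilon),Zeta).
Zeta is sister to the clade containing all other ingroup taxa, so it is the earliest-diverging (most basal) ingroup lineage.

Zeta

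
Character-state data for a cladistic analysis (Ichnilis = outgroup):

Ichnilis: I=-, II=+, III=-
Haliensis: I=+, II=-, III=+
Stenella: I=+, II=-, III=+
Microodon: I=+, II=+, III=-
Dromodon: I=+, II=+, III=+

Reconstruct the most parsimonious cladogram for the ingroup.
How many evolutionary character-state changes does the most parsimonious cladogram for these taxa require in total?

3

Character polarity is set by the outgroup: the derived state is whichever differs from the outgroup's state, so for II the derived state is '-', and for the remaining characters it is '+'.
I (derived state '+') is shared by all ingroup taxa — unites the whole ingroup.
II (derived state '-') is shared by Haliensis and Stenella — a synapomorphy uniting that clade.
Only Dromodon, Haliensis, and Stenella show the derived state '+' for III, supporting them as a clade.
Most parsimonious ingroup topology: (((Haliensis,Stenella),Dromodon),Microodon).
Changes per character on this tree: I: 1; II: 1; III: 1.
Total = 3.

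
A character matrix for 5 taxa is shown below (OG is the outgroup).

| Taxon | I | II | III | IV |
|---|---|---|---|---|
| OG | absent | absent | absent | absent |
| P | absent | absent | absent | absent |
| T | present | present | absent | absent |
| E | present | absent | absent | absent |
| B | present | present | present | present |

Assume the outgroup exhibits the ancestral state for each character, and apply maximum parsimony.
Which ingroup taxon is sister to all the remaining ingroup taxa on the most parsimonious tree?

P

The outgroup has state 'absent' for every character, so 'present' is the derived state throughout.
Only B, E, and T show the derived state 'present' for I, supporting them as a clade.
Only B and T show the derived state 'present' for II, supporting them as a clade.
III: derived state 'present' in B only — an autapomorphy, so it tells us nothing about relationships among taxa.
IV (derived state 'present') is unique to B (autapomorphy; uninformative for grouping).
Most parsimonious ingroup topology: (P,((T,B),E)).
P is sister to the clade containing all other ingroup taxa, so it is the earliest-diverging (most basal) ingroup lineage.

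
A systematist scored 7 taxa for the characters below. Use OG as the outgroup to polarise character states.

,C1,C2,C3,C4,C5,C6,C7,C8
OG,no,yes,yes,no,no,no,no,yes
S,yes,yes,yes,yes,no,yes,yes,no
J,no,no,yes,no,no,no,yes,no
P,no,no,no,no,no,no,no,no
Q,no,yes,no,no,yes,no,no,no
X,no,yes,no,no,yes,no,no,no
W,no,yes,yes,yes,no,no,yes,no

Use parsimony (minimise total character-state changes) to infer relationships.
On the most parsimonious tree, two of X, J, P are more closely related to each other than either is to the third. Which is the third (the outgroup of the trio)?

J

Character polarity is set by the outgroup: the derived state is whichever differs from the outgroup's state, so for C2, C3, C8 the derived state is 'no', and for the remaining characters it is 'yes'.
C1: derived state 'yes' in S only — an autapomorphy, so it tells us nothing about relationships among taxa.
C2 groups J and P, which is incompatible with the clades supported by the remaining characters; treating it as convergent (homoplasy) costs fewer steps than any alternative tree.
C3 (derived state 'no') is shared by P, Q, and X — a synapomorphy uniting that clade.
C4: derived state 'yes' in S and W only — synapomorphy for {S, W}.
C5 (derived state 'yes') is shared by Q and X — a synapomorphy uniting that clade.
C6: derived state 'yes' in S only — an autapomorphy, so it tells us nothing about relationships among taxa.
Only J, S, and W show the derived state 'yes' for C7, supporting them as a clade.
All ingroup taxa share the derived state 'no' for C8; it defines the ingroup but does not resolve relationships within it.
Most parsimonious ingroup topology: (((S,W),J),(P,(Q,X))).
P and X share a more recent common ancestor with each other than either does with J, so J is the least closely related of the three.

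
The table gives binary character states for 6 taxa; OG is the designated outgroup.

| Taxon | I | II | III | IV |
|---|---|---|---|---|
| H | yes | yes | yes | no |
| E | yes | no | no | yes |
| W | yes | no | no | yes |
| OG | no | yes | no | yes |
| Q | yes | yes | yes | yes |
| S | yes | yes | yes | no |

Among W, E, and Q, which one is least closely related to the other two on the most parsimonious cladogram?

Q

Character polarity is set by the outgroup: the derived state is whichever differs from the outgroup's state, so for II, IV the derived state is 'no', and for the remaining characters it is 'yes'.
I (derived state 'yes') is shared by all ingroup taxa — unites the whole ingroup.
Only E and W show the derived state 'no' for II, supporting them as a clade.
III (derived state 'yes') is shared by H, Q, and S — a synapomorphy uniting that clade.
Only H and S show the derived state 'no' for IV, supporting them as a clade.
Most parsimonious ingroup topology: (((H,S),Q),(E,W)).
W and E share a more recent common ancestor with each other than either does with Q, so Q is the least closely related of the three.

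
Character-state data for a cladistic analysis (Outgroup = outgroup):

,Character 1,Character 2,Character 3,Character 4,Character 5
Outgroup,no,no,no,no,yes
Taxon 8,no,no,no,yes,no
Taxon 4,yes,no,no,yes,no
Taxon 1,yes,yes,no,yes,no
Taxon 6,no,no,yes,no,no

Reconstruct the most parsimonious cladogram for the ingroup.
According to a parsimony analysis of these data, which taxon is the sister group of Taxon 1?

Character polarity is set by the outgroup: the derived state is whichever differs from the outgroup's state, so for Character 5 the derived state is 'no', and for the remaining characters it is 'yes'.
Character 1 (derived state 'yes') is shared by Taxon 1 and Taxon 4 — a synapomorphy uniting that clade.
Character 2: derived state 'yes' in Taxon 1 only — an autapomorphy, so it tells us nothing about relationships among taxa.
Character 3 (derived state 'yes') is unique to Taxon 6 (autapomorphy; uninformative for grouping).
Character 4 (derived state 'yes') is shared by Taxon 1, Taxon 4, and Taxon 8 — a synapomorphy uniting that clade.
All ingroup taxa share the derived state 'no' for Character 5; it defines the ingroup but does not resolve relationships within it.
Most parsimonious ingroup topology: (Taxon 6,((Taxon 4,Taxon 1),Taxon 8)).
Taxon 1 and Taxon 4 form a cherry on this tree, so they are sister taxa.

Taxon 4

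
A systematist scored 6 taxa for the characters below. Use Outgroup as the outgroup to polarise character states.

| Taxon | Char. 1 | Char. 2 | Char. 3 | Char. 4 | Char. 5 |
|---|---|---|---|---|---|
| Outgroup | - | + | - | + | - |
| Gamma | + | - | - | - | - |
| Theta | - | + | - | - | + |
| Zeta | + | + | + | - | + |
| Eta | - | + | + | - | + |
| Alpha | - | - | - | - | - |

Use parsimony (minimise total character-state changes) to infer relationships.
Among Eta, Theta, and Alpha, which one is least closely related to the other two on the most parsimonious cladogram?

Character polarity is set by the outgroup: the derived state is whichever differs from the outgroup's state, so for Char. 2, Char. 4 the derived state is '-', and for the remaining characters it is '+'.
Char. 1 groups Gamma and Zeta, which is incompatible with the clades supported by the remaining characters; treating it as convergent (homoplasy) costs fewer steps than any alternative tree.
Char. 2: derived state '-' in Alpha and Gamma only — synapomorphy for {Alpha, Gamma}.
Only Eta and Zeta show the derived state '+' for Char. 3, supporting them as a clade.
Char. 4 (derived state '-') is shared by all ingroup taxa — unites the whole ingroup.
Char. 5 (derived state '+') is shared by Eta, Theta, and Zeta — a synapomorphy uniting that clade.
Most parsimonious ingroup topology: ((Gamma,Alpha),(Theta,(Zeta,Eta))).
Theta and Eta share a more recent common ancestor with each other than either does with Alpha, so Alpha is the least closely related of the three.

Alpha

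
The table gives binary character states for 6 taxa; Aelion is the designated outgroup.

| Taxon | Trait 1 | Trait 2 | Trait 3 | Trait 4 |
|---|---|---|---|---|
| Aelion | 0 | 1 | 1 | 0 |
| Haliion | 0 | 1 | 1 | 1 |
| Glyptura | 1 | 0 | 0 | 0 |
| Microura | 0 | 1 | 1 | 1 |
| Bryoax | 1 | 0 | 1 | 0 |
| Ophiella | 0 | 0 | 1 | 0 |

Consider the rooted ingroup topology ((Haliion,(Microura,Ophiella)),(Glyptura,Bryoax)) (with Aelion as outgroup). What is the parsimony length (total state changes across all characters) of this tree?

6

Map each character onto ((Haliion,(Microura,Ophiella)),(Glyptura,Bryoax)) (rooted by Aelion) and count the minimum state changes it requires (Fitch parsimony):
Trait 1: 1; Trait 2: 2; Trait 3: 1; Trait 4: 2.
Total tree length = 6.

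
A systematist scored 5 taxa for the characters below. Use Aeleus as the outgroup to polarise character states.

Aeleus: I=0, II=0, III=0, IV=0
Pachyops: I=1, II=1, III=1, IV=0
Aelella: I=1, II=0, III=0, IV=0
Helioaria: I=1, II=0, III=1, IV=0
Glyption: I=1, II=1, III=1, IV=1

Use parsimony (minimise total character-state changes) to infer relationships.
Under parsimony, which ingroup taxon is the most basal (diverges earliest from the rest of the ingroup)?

Aelella

The outgroup has state '0' for every character, so '1' is the derived state throughout.
All ingroup taxa share the derived state '1' for I; it defines the ingroup but does not resolve relationships within it.
II: derived state '1' in Glyption and Pachyops only — synapomorphy for {Glyption, Pachyops}.
III: derived state '1' in Glyption, Helioaria, and Pachyops only — synapomorphy for {Glyption, Helioaria, Pachyops}.
IV (derived state '1') is unique to Glyption (autapomorphy; uninformative for grouping).
Most parsimonious ingroup topology: (((Pachyops,Glyption),Helioaria),Aelella).
Aelella is sister to the clade containing all other ingroup taxa, so it is the earliest-diverging (most basal) ingroup lineage.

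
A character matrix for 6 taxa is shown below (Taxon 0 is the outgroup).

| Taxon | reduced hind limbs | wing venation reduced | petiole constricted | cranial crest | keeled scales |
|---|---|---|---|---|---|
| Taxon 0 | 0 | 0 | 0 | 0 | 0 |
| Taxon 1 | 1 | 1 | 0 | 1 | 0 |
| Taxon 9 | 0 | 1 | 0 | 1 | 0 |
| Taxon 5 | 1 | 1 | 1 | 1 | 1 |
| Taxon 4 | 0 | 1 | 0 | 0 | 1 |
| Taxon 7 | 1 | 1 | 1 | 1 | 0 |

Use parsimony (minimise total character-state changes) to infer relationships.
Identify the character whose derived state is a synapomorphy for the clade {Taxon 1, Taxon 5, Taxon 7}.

reduced hind limbs

The outgroup has state '0' for every character, so '1' is the derived state throughout.
reduced hind limbs (derived state '1') is shared by Taxon 1, Taxon 5, and Taxon 7 — a synapomorphy uniting that clade.
wing venation reduced (derived state '1') is shared by all ingroup taxa — unites the whole ingroup.
Only Taxon 5 and Taxon 7 show the derived state '1' for petiole constricted, supporting them as a clade.
Only Taxon 1, Taxon 5, Taxon 7, and Taxon 9 show the derived state '1' for cranial crest, supporting them as a clade.
keeled scales (state '1') occurs in Taxon 4 and Taxon 5 but conflicts with the nesting implied by the other characters — most parsimoniously interpreted as homoplasy.
Most parsimonious ingroup topology: (((Taxon 1,(Taxon 5,Taxon 7)),Taxon 9),Taxon 4).
The clade {Taxon 1, Taxon 5, Taxon 7} is supported by reduced hind limbs: its derived state '1' occurs in exactly those taxa and in no other taxon (including the outgroup).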